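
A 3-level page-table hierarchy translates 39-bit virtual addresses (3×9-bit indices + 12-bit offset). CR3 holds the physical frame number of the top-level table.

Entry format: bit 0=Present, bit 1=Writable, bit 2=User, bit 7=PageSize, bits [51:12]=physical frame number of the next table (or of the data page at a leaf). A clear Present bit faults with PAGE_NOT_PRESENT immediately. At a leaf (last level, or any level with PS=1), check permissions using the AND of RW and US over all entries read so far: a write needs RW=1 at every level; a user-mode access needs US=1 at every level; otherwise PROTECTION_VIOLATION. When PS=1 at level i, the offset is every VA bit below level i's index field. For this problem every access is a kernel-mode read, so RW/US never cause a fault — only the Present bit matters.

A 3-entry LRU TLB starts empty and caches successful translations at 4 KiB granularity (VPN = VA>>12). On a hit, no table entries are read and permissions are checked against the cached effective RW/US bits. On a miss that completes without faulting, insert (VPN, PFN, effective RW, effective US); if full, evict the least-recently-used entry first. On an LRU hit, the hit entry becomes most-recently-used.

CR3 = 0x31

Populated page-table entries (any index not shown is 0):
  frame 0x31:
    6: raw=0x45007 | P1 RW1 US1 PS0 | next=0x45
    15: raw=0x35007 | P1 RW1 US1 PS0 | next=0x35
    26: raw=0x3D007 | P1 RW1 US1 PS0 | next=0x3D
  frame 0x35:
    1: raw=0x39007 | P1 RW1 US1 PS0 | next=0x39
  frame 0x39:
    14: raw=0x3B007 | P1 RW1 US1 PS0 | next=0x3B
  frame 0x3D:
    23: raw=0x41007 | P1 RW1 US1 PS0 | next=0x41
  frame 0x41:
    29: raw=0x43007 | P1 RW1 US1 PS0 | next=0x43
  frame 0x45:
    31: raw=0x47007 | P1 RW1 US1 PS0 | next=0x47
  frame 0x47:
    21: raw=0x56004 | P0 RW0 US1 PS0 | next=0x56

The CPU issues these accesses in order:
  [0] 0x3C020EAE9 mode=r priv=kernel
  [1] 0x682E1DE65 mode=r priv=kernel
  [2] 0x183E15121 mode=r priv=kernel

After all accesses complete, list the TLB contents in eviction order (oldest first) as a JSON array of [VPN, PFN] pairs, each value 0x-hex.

Per-access translation:
#0 VA=0x3C020EAE9 (r,kernel):
  lvl0: tbl 0x31, slot 15 ⇒ 0x35007 (P1/RW1/US1/PS0)
  lvl1: tbl 0x35, slot 1 ⇒ 0x39007 (P1/RW1/US1/PS0)
  lvl2: tbl 0x39, slot 14 ⇒ 0x3B007 (P1/RW1/US1/PS0)
  → PA=0x3BAE9  (3 entries read)
#1 VA=0x682E1DE65 (r,kernel):
  lvl0: tbl 0x31, slot 26 ⇒ 0x3D007 (P1/RW1/US1/PS0)
  lvl1: tbl 0x3D, slot 23 ⇒ 0x41007 (P1/RW1/US1/PS0)
  lvl2: tbl 0x41, slot 29 ⇒ 0x43007 (P1/RW1/US1/PS0)
  → PA=0x43E65  (3 entries read)
#2 VA=0x183E15121 (r,kernel):
  lvl0: tbl 0x31, slot 6 ⇒ 0x45007 (P1/RW1/US1/PS0)
  lvl1: tbl 0x45, slot 31 ⇒ 0x47007 (P1/RW1/US1/PS0)
  lvl2: tbl 0x47, slot 21 ⇒ 0x56004 (P0/RW0/US1/PS0)
  → PAGE_NOT_PRESENT  (3 entries read)

TLB: [["0x3C020E", "0x3B"], ["0x682E1D", "0x43"]]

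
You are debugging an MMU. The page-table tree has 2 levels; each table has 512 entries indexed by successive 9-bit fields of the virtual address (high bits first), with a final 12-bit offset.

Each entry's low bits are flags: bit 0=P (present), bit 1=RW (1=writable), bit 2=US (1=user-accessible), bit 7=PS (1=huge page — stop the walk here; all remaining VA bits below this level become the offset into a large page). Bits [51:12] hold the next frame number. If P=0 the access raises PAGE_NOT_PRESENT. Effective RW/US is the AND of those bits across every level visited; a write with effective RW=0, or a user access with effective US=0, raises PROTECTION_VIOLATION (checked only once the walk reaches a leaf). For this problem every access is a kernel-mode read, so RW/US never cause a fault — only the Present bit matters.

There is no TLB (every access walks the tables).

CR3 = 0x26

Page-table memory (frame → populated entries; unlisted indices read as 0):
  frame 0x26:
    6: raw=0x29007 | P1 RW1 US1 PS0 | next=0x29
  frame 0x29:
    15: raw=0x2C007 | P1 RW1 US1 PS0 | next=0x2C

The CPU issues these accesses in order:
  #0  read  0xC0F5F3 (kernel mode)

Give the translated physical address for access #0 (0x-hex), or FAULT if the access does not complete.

Trace:
#0 VA=0xC0F5F3 (r,kernel):
  [0] read 0x26 idx=6: raw=0x29007 flags P=1 W=1 U=1 S=0
  [1] read 0x29 idx=15: raw=0x2C007 flags P=1 W=1 U=1 S=0
  ✓ 0x2C5F3  — 2 lookups

Access #0 PA: 0x2C5F3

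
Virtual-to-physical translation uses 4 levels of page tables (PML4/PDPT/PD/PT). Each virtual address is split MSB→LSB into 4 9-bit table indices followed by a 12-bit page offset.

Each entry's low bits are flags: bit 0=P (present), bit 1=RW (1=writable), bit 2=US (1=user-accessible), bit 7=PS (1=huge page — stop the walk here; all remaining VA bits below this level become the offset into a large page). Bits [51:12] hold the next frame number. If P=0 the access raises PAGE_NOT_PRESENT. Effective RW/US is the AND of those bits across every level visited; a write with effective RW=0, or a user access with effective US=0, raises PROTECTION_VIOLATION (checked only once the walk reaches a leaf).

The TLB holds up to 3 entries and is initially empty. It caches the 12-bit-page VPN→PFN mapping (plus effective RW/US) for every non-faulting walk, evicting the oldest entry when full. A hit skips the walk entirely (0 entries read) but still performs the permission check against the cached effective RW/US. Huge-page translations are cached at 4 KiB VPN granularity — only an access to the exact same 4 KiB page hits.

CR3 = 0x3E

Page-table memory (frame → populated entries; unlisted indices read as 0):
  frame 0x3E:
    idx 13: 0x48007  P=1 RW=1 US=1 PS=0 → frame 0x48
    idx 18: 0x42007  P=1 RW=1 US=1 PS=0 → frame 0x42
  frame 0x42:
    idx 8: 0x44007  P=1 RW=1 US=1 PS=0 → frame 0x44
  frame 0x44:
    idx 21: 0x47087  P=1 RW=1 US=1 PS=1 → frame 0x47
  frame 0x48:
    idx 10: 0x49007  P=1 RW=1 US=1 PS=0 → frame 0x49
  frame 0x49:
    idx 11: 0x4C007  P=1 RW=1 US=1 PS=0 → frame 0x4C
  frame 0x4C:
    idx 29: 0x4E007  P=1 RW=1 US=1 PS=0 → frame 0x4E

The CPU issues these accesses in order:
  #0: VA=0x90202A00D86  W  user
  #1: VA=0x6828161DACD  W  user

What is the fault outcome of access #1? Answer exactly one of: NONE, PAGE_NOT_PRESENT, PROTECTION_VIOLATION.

Trace:
#0 VA=0x90202A00D86 (w,user):
  L0: frame=0x3E idx=18 entry=0x42007 [P=1 RW=1 US=1 PS=0]
  L1: frame=0x42 idx=8 entry=0x44007 [P=1 RW=1 US=1 PS=0]
  L2: frame=0x44 idx=21 entry=0x47087 [P=1 RW=1 US=1 PS=1]
  ⇒ phys 0x47D86 (huge @L2)  [3 reads]
#1 VA=0x6828161DACD (w,user):
  L0: frame=0x3E idx=13 entry=0x48007 [P=1 RW=1 US=1 PS=0]
  L1: frame=0x48 idx=10 entry=0x49007 [P=1 RW=1 US=1 PS=0]
  L2: frame=0x49 idx=11 entry=0x4C007 [P=1 RW=1 US=1 PS=0]
  L3: frame=0x4C idx=29 entry=0x4E007 [P=1 RW=1 US=1 PS=0]
  ⇒ phys 0x4EACD  [4 reads]

Access #1 fault: NONE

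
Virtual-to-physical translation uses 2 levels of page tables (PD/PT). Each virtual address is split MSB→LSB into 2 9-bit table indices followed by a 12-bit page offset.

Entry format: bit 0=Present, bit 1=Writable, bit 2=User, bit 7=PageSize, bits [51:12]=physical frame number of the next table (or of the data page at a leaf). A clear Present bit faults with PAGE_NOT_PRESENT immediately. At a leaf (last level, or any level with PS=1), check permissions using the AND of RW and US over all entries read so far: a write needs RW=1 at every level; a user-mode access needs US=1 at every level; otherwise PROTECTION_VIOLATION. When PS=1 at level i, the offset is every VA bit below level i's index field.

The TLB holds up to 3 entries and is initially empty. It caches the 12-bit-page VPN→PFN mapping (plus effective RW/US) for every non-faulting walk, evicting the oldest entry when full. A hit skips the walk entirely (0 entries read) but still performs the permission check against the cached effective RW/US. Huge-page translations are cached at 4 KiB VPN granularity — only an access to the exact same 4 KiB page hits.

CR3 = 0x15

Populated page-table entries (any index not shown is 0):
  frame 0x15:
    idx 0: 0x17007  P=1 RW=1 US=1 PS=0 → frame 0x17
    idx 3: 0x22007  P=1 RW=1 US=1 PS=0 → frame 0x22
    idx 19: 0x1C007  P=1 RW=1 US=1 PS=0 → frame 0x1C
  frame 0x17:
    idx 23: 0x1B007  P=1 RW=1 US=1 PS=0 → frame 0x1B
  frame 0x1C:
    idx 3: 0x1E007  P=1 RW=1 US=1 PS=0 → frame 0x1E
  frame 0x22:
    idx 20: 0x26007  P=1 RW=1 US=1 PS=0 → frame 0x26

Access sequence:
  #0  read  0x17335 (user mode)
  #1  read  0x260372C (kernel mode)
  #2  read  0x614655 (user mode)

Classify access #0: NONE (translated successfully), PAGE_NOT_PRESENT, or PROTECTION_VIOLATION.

Per-access translation:
#0 VA=0x17335 (r,user):
  L0 @0x15[0] → 0x17007  P=1,RW=1,US=1,PS=0
  L1 @0x17[23] → 0x1B007  P=1,RW=1,US=1,PS=0
  → PA=0x1B335  (2 entries read)
#1 VA=0x260372C (r,kernel):
  L0 @0x15[19] → 0x1C007  P=1,RW=1,US=1,PS=0
  L1 @0x1C[3] → 0x1E007  P=1,RW=1,US=1,PS=0
  → PA=0x1E72C  (2 entries read)
#2 VA=0x614655 (r,user):
  L0 @0x15[3] → 0x22007  P=1,RW=1,US=1,PS=0
  L1 @0x22[20] → 0x26007  P=1,RW=1,US=1,PS=0
  → PA=0x26655  (2 entries read)

Access #0 fault: NONE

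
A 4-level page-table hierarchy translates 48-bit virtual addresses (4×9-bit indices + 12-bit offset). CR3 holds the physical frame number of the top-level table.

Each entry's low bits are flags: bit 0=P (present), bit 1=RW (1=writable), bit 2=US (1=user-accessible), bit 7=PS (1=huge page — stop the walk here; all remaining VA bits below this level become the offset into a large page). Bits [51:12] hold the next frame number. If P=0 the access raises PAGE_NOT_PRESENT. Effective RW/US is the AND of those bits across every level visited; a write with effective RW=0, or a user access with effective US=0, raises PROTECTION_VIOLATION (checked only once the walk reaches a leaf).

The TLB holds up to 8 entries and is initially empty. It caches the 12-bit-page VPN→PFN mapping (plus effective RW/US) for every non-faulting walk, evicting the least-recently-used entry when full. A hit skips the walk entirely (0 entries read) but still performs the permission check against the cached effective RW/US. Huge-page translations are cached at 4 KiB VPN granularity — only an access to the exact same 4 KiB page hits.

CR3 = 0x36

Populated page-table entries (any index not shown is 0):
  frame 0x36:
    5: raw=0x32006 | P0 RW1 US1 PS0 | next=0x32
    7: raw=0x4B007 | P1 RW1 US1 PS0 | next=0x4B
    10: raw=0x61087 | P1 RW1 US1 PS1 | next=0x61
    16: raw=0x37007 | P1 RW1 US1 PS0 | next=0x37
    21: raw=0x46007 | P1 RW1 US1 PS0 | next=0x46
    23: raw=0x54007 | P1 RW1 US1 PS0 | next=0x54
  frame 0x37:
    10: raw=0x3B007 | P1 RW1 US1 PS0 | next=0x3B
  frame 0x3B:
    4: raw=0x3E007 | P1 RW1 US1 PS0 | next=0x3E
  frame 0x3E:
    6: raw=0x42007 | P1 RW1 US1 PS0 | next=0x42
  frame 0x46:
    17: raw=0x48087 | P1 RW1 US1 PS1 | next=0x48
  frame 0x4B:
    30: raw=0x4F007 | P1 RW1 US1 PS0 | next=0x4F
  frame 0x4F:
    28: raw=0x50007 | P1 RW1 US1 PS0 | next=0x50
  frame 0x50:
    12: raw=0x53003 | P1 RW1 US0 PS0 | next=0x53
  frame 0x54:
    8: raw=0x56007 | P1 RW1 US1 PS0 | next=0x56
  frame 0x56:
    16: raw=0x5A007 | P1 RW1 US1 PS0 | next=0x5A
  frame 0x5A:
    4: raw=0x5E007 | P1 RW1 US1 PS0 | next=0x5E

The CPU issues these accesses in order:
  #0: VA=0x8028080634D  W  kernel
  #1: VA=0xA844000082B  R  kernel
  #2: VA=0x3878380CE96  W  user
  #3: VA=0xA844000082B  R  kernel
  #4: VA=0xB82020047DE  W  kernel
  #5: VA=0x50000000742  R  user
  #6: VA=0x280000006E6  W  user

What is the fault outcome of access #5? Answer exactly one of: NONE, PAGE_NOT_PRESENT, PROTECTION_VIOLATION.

Walk each access:
#0 VA=0x8028080634D (w,kernel):
  L0: frame=0x36 idx=16 entry=0x37007 [P=1 RW=1 US=1 PS=0]
  L1: frame=0x37 idx=10 entry=0x3B007 [P=1 RW=1 US=1 PS=0]
  L2: frame=0x3B idx=4 entry=0x3E007 [P=1 RW=1 US=1 PS=0]
  L3: frame=0x3E idx=6 entry=0x42007 [P=1 RW=1 US=1 PS=0]
  ✓ 0x4234D  — 4 lookups
#1 VA=0xA844000082B (r,kernel):
  L0: frame=0x36 idx=21 entry=0x46007 [P=1 RW=1 US=1 PS=0]
  L1: frame=0x46 idx=17 entry=0x48087 [P=1 RW=1 US=1 PS=1]
  ✓ 0x4882B (huge @L1)  — 2 lookups
#2 VA=0x3878380CE96 (w,user):
  L0: frame=0x36 idx=7 entry=0x4B007 [P=1 RW=1 US=1 PS=0]
  L1: frame=0x4B idx=30 entry=0x4F007 [P=1 RW=1 US=1 PS=0]
  L2: frame=0x4F idx=28 entry=0x50007 [P=1 RW=1 US=1 PS=0]
  L3: frame=0x50 idx=12 entry=0x53003 [P=1 RW=1 US=0 PS=0]
  ⇒ fault: PROTECTION_VIOLATION  — 4 lookups
#3 VA=0xA844000082B (r,kernel):
  TLB hit vpn=0xA8440000 → PA=0x4882B
#4 VA=0xB82020047DE (w,kernel):
  L0: frame=0x36 idx=23 entry=0x54007 [P=1 RW=1 US=1 PS=0]
  L1: frame=0x54 idx=8 entry=0x56007 [P=1 RW=1 US=1 PS=0]
  L2: frame=0x56 idx=16 entry=0x5A007 [P=1 RW=1 US=1 PS=0]
  L3: frame=0x5A idx=4 entry=0x5E007 [P=1 RW=1 US=1 PS=0]
  ✓ 0x5E7DE  — 4 lookups
#5 VA=0x50000000742 (r,user):
  L0: frame=0x36 idx=10 entry=0x61087 [P=1 RW=1 US=1 PS=1]
  ✓ 0x61742 (huge @L0)  — 1 lookups
#6 VA=0x280000006E6 (w,user):
  L0: frame=0x36 idx=5 entry=0x32006 [P=0 RW=1 US=1 PS=0]
  ⇒ fault: PAGE_NOT_PRESENT  — 1 lookups

Access #5 fault: NONE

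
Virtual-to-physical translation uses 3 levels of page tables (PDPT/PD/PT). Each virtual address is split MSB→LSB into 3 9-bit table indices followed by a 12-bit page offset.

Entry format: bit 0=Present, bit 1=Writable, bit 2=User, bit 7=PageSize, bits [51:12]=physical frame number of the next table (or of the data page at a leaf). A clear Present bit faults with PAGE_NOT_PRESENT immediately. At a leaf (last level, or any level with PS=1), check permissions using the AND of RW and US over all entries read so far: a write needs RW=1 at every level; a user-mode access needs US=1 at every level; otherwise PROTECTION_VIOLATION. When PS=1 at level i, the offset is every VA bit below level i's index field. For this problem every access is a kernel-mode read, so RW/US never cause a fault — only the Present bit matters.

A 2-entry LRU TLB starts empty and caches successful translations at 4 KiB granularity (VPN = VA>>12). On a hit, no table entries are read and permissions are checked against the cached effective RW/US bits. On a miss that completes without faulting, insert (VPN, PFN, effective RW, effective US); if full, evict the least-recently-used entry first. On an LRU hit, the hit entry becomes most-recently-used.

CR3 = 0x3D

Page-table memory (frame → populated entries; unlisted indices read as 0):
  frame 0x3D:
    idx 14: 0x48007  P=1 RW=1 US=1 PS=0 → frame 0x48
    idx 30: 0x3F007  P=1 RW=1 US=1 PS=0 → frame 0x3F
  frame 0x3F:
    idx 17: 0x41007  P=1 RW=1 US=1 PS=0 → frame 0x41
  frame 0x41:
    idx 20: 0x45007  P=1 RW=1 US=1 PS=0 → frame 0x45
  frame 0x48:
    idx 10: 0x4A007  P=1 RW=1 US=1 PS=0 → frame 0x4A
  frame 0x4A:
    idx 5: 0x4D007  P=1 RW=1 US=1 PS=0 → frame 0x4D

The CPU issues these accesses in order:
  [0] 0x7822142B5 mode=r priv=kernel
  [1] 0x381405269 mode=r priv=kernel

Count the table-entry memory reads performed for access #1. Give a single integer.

Trace:
#0 VA=0x7822142B5 (r,kernel):
  [0] read 0x3D idx=30: raw=0x3F007 flags P=1 W=1 U=1 S=0
  [1] read 0x3F idx=17: raw=0x41007 flags P=1 W=1 U=1 S=0
  [2] read 0x41 idx=20: raw=0x45007 flags P=1 W=1 U=1 S=0
  ✓ 0x452B5  — 3 lookups
#1 VA=0x381405269 (r,kernel):
  [0] read 0x3D idx=14: raw=0x48007 flags P=1 W=1 U=1 S=0
  [1] read 0x48 idx=10: raw=0x4A007 flags P=1 W=1 U=1 S=0
  [2] read 0x4A idx=5: raw=0x4D007 flags P=1 W=1 U=1 S=0
  ✓ 0x4D269  — 3 lookups

Entries read for #1: 3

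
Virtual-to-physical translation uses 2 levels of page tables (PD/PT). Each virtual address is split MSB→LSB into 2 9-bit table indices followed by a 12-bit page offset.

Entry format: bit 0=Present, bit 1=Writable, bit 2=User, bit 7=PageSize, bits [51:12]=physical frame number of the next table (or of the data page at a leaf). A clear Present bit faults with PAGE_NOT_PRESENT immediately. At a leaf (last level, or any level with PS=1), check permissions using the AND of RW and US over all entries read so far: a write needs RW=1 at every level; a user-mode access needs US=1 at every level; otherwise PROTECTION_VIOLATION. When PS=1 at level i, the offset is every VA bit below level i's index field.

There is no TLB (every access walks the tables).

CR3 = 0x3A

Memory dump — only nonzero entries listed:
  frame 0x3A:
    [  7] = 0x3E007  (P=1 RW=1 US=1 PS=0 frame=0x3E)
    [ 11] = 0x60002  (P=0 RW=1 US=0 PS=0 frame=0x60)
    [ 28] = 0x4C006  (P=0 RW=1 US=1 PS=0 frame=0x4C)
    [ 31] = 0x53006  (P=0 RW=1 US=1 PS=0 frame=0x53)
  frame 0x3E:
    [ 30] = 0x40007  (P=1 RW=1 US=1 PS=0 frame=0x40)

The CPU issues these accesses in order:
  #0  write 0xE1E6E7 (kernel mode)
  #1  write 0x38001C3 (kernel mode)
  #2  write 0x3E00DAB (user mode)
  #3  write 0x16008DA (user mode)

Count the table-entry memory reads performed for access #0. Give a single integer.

Per-access translation:
#0 VA=0xE1E6E7 (w,kernel):
  lvl0: tbl 0x3A, slot 7 ⇒ 0x3E007 (P1/RW1/US1/PS0)
  lvl1: tbl 0x3E, slot 30 ⇒ 0x40007 (P1/RW1/US1/PS0)
  ✓ 0x406E7  — 2 lookups
#1 VA=0x38001C3 (w,kernel):
  lvl0: tbl 0x3A, slot 28 ⇒ 0x4C006 (P0/RW1/US1/PS0)
  → PAGE_NOT_PRESENT  (1 entries read)
#2 VA=0x3E00DAB (w,user):
  lvl0: tbl 0x3A, slot 31 ⇒ 0x53006 (P0/RW1/US1/PS0)
  → PAGE_NOT_PRESENT  (1 entries read)
#3 VA=0x16008DA (w,user):
  lvl0: tbl 0x3A, slot 11 ⇒ 0x60002 (P0/RW1/US0/PS0)
  → PAGE_NOT_PRESENT  (1 entries read)

Entries read for #0: 2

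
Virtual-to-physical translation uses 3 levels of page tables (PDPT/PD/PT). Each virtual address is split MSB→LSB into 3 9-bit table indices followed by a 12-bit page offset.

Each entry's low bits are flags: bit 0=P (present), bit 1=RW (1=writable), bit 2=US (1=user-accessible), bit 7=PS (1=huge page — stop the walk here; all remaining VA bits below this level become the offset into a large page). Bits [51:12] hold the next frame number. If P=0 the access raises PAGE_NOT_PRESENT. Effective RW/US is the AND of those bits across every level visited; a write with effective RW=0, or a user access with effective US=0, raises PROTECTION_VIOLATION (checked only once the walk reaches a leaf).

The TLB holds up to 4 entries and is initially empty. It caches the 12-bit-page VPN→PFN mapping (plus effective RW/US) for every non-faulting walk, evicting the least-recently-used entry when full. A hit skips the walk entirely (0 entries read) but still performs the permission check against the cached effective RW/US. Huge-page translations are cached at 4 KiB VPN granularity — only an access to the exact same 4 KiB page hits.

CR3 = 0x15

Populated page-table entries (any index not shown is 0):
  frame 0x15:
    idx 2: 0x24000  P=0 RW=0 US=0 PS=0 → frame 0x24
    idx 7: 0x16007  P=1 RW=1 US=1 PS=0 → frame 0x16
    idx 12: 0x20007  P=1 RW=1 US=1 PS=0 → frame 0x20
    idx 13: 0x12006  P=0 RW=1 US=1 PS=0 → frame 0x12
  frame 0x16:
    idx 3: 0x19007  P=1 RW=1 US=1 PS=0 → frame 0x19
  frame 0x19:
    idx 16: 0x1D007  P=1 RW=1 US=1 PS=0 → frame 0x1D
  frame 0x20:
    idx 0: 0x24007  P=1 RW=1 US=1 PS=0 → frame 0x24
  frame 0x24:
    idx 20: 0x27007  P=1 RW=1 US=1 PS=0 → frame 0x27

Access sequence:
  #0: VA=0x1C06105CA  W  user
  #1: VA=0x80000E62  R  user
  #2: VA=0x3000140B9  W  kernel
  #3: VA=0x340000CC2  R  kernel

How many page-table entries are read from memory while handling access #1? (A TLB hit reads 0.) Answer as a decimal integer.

Walk each access:
#0 VA=0x1C06105CA (w,user):
  [0] read 0x15 idx=7: raw=0x16007 flags P=1 W=1 U=1 S=0
  [1] read 0x16 idx=3: raw=0x19007 flags P=1 W=1 U=1 S=0
  [2] read 0x19 idx=16: raw=0x1D007 flags P=1 W=1 U=1 S=0
  → PA=0x1D5CA  (3 entries read)
#1 VA=0x80000E62 (r,user):
  [0] read 0x15 idx=2: raw=0x24000 flags P=0 W=0 U=0 S=0
  → PAGE_NOT_PRESENT  (1 entries read)
#2 VA=0x3000140B9 (w,kernel):
  [0] read 0x15 idx=12: raw=0x20007 flags P=1 W=1 U=1 S=0
  [1] read 0x20 idx=0: raw=0x24007 flags P=1 W=1 U=1 S=0
  [2] read 0x24 idx=20: raw=0x27007 flags P=1 W=1 U=1 S=0
  → PA=0x270B9  (3 entries read)
#3 VA=0x340000CC2 (r,kernel):
  [0] read 0x15 idx=13: raw=0x12006 flags P=0 W=1 U=1 S=0
  → PAGE_NOT_PRESENT  (1 entries read)

Entries read for #1: 1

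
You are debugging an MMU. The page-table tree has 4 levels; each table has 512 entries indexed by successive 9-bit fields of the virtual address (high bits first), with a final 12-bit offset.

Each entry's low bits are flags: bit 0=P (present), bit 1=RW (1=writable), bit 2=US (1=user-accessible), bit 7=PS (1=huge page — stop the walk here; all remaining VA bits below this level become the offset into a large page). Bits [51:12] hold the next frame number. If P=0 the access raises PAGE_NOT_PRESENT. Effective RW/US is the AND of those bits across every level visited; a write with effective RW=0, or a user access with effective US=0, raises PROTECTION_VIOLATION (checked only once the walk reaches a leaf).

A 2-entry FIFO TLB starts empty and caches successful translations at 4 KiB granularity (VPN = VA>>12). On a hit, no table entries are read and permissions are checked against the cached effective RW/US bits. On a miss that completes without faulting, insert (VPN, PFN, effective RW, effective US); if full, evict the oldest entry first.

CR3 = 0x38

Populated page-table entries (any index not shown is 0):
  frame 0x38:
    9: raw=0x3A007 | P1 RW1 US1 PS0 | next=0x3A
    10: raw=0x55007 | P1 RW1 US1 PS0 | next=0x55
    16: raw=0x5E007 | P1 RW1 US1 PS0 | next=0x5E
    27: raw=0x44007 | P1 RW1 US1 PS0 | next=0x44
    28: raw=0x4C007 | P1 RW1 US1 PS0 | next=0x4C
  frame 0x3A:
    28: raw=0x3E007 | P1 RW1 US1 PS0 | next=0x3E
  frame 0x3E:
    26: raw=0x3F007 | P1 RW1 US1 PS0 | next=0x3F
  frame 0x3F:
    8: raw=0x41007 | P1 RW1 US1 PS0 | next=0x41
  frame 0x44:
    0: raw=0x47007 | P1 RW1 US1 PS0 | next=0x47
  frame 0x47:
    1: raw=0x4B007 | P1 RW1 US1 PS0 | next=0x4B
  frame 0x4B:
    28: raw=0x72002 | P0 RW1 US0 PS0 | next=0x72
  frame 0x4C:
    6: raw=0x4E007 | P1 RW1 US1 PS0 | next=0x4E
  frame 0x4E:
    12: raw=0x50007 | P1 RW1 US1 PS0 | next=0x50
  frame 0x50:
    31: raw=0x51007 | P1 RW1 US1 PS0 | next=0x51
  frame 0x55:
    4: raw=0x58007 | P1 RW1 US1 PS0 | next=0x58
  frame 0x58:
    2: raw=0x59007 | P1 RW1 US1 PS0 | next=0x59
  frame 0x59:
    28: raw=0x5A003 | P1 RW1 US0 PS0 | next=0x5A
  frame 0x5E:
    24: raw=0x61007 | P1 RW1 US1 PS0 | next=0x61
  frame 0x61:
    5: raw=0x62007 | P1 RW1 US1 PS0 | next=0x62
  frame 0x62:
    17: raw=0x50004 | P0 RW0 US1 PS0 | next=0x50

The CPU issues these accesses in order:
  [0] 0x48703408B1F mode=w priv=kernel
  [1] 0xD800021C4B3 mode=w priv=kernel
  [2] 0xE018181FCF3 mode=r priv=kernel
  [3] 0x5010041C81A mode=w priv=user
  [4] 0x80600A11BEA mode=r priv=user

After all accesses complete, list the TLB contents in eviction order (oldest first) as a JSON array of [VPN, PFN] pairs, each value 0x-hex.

Trace:
#0 VA=0x48703408B1F (w,kernel):
  [0] read 0x38 idx=9: raw=0x3A007 flags P=1 W=1 U=1 S=0
  [1] read 0x3A idx=28: raw=0x3E007 flags P=1 W=1 U=1 S=0
  [2] read 0x3E idx=26: raw=0x3F007 flags P=1 W=1 U=1 S=0
  [3] read 0x3F idx=8: raw=0x41007 flags P=1 W=1 U=1 S=0
  → PA=0x41B1F  (4 entries read)
#1 VA=0xD800021C4B3 (w,kernel):
  [0] read 0x38 idx=27: raw=0x44007 flags P=1 W=1 U=1 S=0
  [1] read 0x44 idx=0: raw=0x47007 flags P=1 W=1 U=1 S=0
  [2] read 0x47 idx=1: raw=0x4B007 flags P=1 W=1 U=1 S=0
  [3] read 0x4B idx=28: raw=0x72002 flags P=0 W=1 U=0 S=0
  ⇒ fault: PAGE_NOT_PRESENT  — 4 lookups
#2 VA=0xE018181FCF3 (r,kernel):
  [0] read 0x38 idx=28: raw=0x4C007 flags P=1 W=1 U=1 S=0
  [1] read 0x4C idx=6: raw=0x4E007 flags P=1 W=1 U=1 S=0
  [2] read 0x4E idx=12: raw=0x50007 flags P=1 W=1 U=1 S=0
  [3] read 0x50 idx=31: raw=0x51007 flags P=1 W=1 U=1 S=0
  → PA=0x51CF3  (4 entries read)
#3 VA=0x5010041C81A (w,user):
  [0] read 0x38 idx=10: raw=0x55007 flags P=1 W=1 U=1 S=0
  [1] read 0x55 idx=4: raw=0x58007 flags P=1 W=1 U=1 S=0
  [2] read 0x58 idx=2: raw=0x59007 flags P=1 W=1 U=1 S=0
  [3] read 0x59 idx=28: raw=0x5A003 flags P=1 W=1 U=0 S=0
  ⇒ fault: PROTECTION_VIOLATION  — 4 lookups
#4 VA=0x80600A11BEA (r,user):
  [0] read 0x38 idx=16: raw=0x5E007 flags P=1 W=1 U=1 S=0
  [1] read 0x5E idx=24: raw=0x61007 flags P=1 W=1 U=1 S=0
  [2] read 0x61 idx=5: raw=0x62007 flags P=1 W=1 U=1 S=0
  [3] read 0x62 idx=17: raw=0x50004 flags P=0 W=0 U=1 S=0
  ⇒ fault: PAGE_NOT_PRESENT  — 4 lookups

TLB: [["0x48703408", "0x41"], ["0xE018181F", "0x51"]]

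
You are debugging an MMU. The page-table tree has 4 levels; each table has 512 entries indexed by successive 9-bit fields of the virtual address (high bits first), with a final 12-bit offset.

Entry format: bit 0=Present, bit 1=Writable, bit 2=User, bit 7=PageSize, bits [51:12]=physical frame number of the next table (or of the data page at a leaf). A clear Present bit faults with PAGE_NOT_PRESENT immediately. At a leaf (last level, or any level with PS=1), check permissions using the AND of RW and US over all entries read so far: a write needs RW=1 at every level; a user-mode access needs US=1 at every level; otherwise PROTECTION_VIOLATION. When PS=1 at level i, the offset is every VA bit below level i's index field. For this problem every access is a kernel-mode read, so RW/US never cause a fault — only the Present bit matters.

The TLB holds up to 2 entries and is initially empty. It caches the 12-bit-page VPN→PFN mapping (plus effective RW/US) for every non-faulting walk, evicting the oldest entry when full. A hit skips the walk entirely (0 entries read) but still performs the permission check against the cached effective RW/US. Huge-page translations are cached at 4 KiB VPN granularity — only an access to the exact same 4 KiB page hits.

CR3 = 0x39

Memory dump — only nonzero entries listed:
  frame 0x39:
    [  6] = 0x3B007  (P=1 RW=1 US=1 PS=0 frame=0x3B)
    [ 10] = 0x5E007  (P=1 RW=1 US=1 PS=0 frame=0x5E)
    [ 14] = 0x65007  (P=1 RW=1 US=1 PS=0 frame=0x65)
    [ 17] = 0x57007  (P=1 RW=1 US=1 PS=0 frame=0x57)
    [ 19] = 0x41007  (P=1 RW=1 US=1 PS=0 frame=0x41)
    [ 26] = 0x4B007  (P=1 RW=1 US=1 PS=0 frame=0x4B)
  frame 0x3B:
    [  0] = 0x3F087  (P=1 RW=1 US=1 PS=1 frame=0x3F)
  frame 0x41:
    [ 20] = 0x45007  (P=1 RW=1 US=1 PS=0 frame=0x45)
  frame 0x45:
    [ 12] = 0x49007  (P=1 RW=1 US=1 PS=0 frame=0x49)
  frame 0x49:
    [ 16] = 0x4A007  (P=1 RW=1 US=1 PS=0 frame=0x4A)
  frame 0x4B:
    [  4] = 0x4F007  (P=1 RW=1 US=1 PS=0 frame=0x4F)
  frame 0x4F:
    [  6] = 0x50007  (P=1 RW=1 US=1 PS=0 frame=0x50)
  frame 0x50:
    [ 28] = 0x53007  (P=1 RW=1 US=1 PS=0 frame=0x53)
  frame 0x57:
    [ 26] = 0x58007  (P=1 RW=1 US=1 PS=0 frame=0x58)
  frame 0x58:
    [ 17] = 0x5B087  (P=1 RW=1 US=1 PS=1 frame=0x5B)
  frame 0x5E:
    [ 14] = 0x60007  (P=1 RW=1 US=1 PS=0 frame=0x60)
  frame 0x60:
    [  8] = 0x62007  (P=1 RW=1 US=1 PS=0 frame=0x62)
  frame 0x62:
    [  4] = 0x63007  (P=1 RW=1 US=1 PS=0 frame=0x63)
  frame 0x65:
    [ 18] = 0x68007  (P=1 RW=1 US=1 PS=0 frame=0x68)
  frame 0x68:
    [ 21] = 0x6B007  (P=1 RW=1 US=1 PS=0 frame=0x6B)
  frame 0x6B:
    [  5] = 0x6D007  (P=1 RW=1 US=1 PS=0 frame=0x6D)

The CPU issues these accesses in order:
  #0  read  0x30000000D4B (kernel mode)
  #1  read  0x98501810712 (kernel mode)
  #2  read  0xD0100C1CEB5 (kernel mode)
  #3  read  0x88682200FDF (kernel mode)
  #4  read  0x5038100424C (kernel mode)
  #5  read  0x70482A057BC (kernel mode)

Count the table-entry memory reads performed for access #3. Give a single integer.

Trace:
#0 VA=0x30000000D4B (r,kernel):
  L0: frame=0x39 idx=6 entry=0x3B007 [P=1 RW=1 US=1 PS=0]
  L1: frame=0x3B idx=0 entry=0x3F087 [P=1 RW=1 US=1 PS=1]
  ⇒ phys 0x3FD4B (huge @L1)  [2 reads]
#1 VA=0x98501810712 (r,kernel):
  L0: frame=0x39 idx=19 entry=0x41007 [P=1 RW=1 US=1 PS=0]
  L1: frame=0x41 idx=20 entry=0x45007 [P=1 RW=1 US=1 PS=0]
  L2: frame=0x45 idx=12 entry=0x49007 [P=1 RW=1 US=1 PS=0]
  L3: frame=0x49 idx=16 entry=0x4A007 [P=1 RW=1 US=1 PS=0]
  ⇒ phys 0x4A712  [4 reads]
#2 VA=0xD0100C1CEB5 (r,kernel):
  L0: frame=0x39 idx=26 entry=0x4B007 [P=1 RW=1 US=1 PS=0]
  L1: frame=0x4B idx=4 entry=0x4F007 [P=1 RW=1 US=1 PS=0]
  L2: frame=0x4F idx=6 entry=0x50007 [P=1 RW=1 US=1 PS=0]
  L3: frame=0x50 idx=28 entry=0x53007 [P=1 RW=1 US=1 PS=0]
  ⇒ phys 0x53EB5  [4 reads]
#3 VA=0x88682200FDF (r,kernel):
  L0: frame=0x39 idx=17 entry=0x57007 [P=1 RW=1 US=1 PS=0]
  L1: frame=0x57 idx=26 entry=0x58007 [P=1 RW=1 US=1 PS=0]
  L2: frame=0x58 idx=17 entry=0x5B087 [P=1 RW=1 US=1 PS=1]
  ⇒ phys 0x5BFDF (huge @L2)  [3 reads]
#4 VA=0x5038100424C (r,kernel):
  L0: frame=0x39 idx=10 entry=0x5E007 [P=1 RW=1 US=1 PS=0]
  L1: frame=0x5E idx=14 entry=0x60007 [P=1 RW=1 US=1 PS=0]
  L2: frame=0x60 idx=8 entry=0x62007 [P=1 RW=1 US=1 PS=0]
  L3: frame=0x62 idx=4 entry=0x63007 [P=1 RW=1 US=1 PS=0]
  ⇒ phys 0x6324C  [4 reads]
#5 VA=0x70482A057BC (r,kernel):
  L0: frame=0x39 idx=14 entry=0x65007 [P=1 RW=1 US=1 PS=0]
  L1: frame=0x65 idx=18 entry=0x68007 [P=1 RW=1 US=1 PS=0]
  L2: frame=0x68 idx=21 entry=0x6B007 [P=1 RW=1 US=1 PS=0]
  L3: frame=0x6B idx=5 entry=0x6D007 [P=1 RW=1 US=1 PS=0]
  ⇒ phys 0x6D7BC  [4 reads]

Entries read for #3: 3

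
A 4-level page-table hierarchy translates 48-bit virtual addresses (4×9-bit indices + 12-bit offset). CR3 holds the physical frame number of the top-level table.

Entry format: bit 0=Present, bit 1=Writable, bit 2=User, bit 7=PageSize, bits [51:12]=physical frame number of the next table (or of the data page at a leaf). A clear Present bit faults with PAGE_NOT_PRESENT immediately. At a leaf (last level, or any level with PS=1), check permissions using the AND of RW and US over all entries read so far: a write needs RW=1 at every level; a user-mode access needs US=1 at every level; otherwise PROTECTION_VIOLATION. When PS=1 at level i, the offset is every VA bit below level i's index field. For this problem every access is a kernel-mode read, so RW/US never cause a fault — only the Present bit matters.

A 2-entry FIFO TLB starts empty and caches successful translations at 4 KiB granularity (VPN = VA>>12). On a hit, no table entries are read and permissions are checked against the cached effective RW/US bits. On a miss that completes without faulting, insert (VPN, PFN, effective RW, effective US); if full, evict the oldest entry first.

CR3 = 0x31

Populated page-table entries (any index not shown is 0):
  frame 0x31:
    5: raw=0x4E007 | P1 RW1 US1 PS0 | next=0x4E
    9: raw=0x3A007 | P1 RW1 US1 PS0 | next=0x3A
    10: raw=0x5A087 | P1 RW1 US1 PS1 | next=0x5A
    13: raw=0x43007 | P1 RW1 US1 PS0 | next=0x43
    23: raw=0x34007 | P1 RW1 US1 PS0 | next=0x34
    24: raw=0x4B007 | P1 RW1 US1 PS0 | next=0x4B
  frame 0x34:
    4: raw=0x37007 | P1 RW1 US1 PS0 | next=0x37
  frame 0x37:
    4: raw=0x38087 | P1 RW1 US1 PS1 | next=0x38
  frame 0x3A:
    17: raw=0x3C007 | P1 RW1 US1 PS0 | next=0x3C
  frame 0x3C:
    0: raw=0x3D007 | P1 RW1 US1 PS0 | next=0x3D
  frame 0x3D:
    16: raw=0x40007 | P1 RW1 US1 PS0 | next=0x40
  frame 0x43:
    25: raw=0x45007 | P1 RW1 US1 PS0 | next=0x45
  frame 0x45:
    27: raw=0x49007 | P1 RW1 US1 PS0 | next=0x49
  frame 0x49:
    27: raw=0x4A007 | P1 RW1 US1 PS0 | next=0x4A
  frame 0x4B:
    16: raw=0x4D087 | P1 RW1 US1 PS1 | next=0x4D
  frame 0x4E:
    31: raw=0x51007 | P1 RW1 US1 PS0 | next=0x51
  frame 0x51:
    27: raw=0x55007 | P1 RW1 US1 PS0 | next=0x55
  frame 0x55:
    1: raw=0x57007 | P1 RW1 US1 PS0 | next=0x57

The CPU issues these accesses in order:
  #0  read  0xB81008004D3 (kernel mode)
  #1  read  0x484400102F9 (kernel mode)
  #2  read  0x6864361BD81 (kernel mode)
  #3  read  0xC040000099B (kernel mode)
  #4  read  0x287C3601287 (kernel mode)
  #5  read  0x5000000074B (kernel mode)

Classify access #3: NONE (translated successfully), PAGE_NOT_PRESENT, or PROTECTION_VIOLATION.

Walk each access:
#0 VA=0xB81008004D3 (r,kernel):
  L0: frame=0x31 idx=23 entry=0x34007 [P=1 RW=1 US=1 PS=0]
  L1: frame=0x34 idx=4 entry=0x37007 [P=1 RW=1 US=1 PS=0]
  L2: frame=0x37 idx=4 entry=0x38087 [P=1 RW=1 US=1 PS=1]
  ✓ 0x384D3 (huge @L2)  — 3 lookups
#1 VA=0x484400102F9 (r,kernel):
  L0: frame=0x31 idx=9 entry=0x3A007 [P=1 RW=1 US=1 PS=0]
  L1: frame=0x3A idx=17 entry=0x3C007 [P=1 RW=1 US=1 PS=0]
  L2: frame=0x3C idx=0 entry=0x3D007 [P=1 RW=1 US=1 PS=0]
  L3: frame=0x3D idx=16 entry=0x40007 [P=1 RW=1 US=1 PS=0]
  ✓ 0x402F9  — 4 lookups
#2 VA=0x6864361BD81 (r,kernel):
  L0: frame=0x31 idx=13 entry=0x43007 [P=1 RW=1 US=1 PS=0]
  L1: frame=0x43 idx=25 entry=0x45007 [P=1 RW=1 US=1 PS=0]
  L2: frame=0x45 idx=27 entry=0x49007 [P=1 RW=1 US=1 PS=0]
  L3: frame=0x49 idx=27 entry=0x4A007 [P=1 RW=1 US=1 PS=0]
  ✓ 0x4AD81  — 4 lookups
#3 VA=0xC040000099B (r,kernel):
  L0: frame=0x31 idx=24 entry=0x4B007 [P=1 RW=1 US=1 PS=0]
  L1: frame=0x4B idx=16 entry=0x4D087 [P=1 RW=1 US=1 PS=1]
  ✓ 0x4D99B (huge @L1)  — 2 lookups
#4 VA=0x287C3601287 (r,kernel):
  L0: frame=0x31 idx=5 entry=0x4E007 [P=1 RW=1 US=1 PS=0]
  L1: frame=0x4E idx=31 entry=0x51007 [P=1 RW=1 US=1 PS=0]
  L2: frame=0x51 idx=27 entry=0x55007 [P=1 RW=1 US=1 PS=0]
  L3: frame=0x55 idx=1 entry=0x57007 [P=1 RW=1 US=1 PS=0]
  ✓ 0x57287  — 4 lookups
#5 VA=0x5000000074B (r,kernel):
  L0: frame=0x31 idx=10 entry=0x5A087 [P=1 RW=1 US=1 PS=1]
  ✓ 0x5A74B (huge @L0)  — 1 lookups

Access #3 fault: NONE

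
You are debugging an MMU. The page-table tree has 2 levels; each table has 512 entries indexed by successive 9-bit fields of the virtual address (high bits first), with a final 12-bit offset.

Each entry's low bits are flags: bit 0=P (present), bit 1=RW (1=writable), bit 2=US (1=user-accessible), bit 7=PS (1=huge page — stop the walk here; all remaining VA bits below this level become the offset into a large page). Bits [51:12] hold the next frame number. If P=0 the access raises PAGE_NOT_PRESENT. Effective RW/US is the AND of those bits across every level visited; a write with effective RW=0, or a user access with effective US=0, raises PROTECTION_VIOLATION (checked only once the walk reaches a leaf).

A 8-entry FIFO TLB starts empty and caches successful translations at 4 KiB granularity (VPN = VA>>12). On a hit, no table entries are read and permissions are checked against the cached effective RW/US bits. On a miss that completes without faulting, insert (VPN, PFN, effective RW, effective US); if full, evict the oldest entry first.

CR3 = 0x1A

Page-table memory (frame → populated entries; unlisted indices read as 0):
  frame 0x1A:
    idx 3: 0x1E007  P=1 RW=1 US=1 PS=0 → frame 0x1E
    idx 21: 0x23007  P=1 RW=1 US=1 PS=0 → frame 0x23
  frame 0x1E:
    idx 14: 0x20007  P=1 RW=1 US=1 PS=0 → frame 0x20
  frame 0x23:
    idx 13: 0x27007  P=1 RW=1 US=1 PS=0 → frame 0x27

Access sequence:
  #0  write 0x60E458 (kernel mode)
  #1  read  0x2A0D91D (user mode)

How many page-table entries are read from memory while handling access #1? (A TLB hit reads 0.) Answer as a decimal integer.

Walk each access:
#0 VA=0x60E458 (w,kernel):
  L0: frame=0x1A idx=3 entry=0x1E007 [P=1 RW=1 US=1 PS=0]
  L1: frame=0x1E idx=14 entry=0x20007 [P=1 RW=1 US=1 PS=0]
  ✓ 0x20458  — 2 lookups
#1 VA=0x2A0D91D (r,user):
  L0: frame=0x1A idx=21 entry=0x23007 [P=1 RW=1 US=1 PS=0]
  L1: frame=0x23 idx=13 entry=0x27007 [P=1 RW=1 US=1 PS=0]
  ✓ 0x2791D  — 2 lookups

Entries read for #1: 2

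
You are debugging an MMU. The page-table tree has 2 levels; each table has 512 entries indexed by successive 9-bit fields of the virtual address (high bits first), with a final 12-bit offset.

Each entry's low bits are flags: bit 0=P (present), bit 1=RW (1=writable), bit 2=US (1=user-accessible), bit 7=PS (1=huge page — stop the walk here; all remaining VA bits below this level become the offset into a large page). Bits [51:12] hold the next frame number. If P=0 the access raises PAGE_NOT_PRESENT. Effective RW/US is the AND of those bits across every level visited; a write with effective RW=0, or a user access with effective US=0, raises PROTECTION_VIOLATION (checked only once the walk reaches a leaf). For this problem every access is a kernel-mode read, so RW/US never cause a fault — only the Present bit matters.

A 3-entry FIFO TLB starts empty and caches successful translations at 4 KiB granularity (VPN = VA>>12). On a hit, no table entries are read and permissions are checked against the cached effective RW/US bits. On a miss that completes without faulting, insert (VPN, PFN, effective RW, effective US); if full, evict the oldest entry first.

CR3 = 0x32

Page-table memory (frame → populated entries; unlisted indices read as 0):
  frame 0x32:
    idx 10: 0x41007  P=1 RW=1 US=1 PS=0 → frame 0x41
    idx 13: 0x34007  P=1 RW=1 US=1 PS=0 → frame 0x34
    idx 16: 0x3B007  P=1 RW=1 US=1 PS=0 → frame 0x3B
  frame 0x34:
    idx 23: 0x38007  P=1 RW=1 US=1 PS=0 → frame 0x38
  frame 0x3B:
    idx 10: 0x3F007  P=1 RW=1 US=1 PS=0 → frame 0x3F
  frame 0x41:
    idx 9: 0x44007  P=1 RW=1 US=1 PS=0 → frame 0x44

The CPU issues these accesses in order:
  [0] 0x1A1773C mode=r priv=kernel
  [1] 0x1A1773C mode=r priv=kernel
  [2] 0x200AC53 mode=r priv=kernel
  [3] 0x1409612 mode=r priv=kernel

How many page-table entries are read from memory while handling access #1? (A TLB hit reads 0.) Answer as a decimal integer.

Trace:
#0 VA=0x1A1773C (r,kernel):
  lvl0: tbl 0x32, slot 13 ⇒ 0x34007 (P1/RW1/US1/PS0)
  lvl1: tbl 0x34, slot 23 ⇒ 0x38007 (P1/RW1/US1/PS0)
  ✓ 0x3873C  — 2 lookups
#1 VA=0x1A1773C (r,kernel):
  TLB hit vpn=0x1A17 → PA=0x3873C
#2 VA=0x200AC53 (r,kernel):
  lvl0: tbl 0x32, slot 16 ⇒ 0x3B007 (P1/RW1/US1/PS0)
  lvl1: tbl 0x3B, slot 10 ⇒ 0x3F007 (P1/RW1/US1/PS0)
  ✓ 0x3FC53  — 2 lookups
#3 VA=0x1409612 (r,kernel):
  lvl0: tbl 0x32, slot 10 ⇒ 0x41007 (P1/RW1/US1/PS0)
  lvl1: tbl 0x41, slot 9 ⇒ 0x44007 (P1/RW1/US1/PS0)
  ✓ 0x44612  — 2 lookups

Entries read for #1: 0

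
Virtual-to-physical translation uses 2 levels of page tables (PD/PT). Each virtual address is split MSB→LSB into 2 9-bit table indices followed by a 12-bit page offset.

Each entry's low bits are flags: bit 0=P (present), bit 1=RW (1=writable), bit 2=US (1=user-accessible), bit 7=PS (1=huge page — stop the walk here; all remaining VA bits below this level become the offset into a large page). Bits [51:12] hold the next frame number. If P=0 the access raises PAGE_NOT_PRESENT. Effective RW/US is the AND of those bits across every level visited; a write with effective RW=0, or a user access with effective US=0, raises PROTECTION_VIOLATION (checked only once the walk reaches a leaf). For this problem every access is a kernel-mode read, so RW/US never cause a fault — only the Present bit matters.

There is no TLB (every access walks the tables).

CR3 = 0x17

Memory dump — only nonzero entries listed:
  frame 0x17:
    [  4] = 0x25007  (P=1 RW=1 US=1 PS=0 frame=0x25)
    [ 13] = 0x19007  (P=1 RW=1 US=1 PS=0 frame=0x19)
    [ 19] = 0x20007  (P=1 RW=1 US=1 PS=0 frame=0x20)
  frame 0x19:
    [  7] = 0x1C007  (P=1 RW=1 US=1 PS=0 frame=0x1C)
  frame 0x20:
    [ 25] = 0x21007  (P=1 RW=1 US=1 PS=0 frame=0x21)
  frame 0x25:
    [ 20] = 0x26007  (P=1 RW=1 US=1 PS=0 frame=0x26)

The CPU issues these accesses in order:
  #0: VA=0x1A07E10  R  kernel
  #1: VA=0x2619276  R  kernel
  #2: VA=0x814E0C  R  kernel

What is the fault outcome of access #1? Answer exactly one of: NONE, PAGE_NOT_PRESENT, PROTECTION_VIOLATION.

Per-access translation:
#0 VA=0x1A07E10 (r,kernel):
  lvl0: tbl 0x17, slot 13 ⇒ 0x19007 (P1/RW1/US1/PS0)
  lvl1: tbl 0x19, slot 7 ⇒ 0x1C007 (P1/RW1/US1/PS0)
  → PA=0x1CE10  (2 entries read)
#1 VA=0x2619276 (r,kernel):
  lvl0: tbl 0x17, slot 19 ⇒ 0x20007 (P1/RW1/US1/PS0)
  lvl1: tbl 0x20, slot 25 ⇒ 0x21007 (P1/RW1/US1/PS0)
  → PA=0x21276  (2 entries read)
#2 VA=0x814E0C (r,kernel):
  lvl0: tbl 0x17, slot 4 ⇒ 0x25007 (P1/RW1/US1/PS0)
  lvl1: tbl 0x25, slot 20 ⇒ 0x26007 (P1/RW1/US1/PS0)
  → PA=0x26E0C  (2 entries read)

Access #1 fault: NONE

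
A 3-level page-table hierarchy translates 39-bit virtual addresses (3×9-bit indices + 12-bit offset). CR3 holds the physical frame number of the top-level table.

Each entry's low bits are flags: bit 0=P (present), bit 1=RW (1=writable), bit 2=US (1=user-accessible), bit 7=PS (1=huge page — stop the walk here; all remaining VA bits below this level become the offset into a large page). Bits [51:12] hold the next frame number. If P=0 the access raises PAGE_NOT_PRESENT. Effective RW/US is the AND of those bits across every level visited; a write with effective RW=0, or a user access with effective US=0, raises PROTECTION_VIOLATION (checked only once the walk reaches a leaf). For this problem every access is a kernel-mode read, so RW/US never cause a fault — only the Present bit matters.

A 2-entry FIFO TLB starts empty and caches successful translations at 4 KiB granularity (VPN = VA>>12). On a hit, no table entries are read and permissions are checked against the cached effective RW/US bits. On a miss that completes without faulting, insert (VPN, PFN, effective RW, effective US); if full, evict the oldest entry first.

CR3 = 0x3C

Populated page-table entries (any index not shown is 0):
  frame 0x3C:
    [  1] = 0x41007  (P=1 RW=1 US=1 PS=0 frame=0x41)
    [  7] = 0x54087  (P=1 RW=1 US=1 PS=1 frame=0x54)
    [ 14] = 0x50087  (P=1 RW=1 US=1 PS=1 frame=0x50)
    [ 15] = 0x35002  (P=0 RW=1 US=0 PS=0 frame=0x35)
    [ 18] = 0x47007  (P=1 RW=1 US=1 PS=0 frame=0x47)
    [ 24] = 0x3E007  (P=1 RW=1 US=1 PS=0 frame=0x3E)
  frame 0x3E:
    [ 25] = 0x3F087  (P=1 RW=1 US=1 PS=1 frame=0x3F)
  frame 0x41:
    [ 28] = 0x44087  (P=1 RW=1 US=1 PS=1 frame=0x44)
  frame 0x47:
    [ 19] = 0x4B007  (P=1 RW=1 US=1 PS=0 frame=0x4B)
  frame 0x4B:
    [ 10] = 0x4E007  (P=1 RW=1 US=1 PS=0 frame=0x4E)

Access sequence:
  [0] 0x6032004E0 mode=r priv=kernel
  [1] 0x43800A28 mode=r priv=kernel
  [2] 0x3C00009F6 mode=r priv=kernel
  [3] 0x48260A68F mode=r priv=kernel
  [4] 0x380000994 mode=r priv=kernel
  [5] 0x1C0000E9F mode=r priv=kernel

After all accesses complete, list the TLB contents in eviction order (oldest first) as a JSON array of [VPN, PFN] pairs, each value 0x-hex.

Walk each access:
#0 VA=0x6032004E0 (r,kernel):
  [0] read 0x3C idx=24: raw=0x3E007 flags P=1 W=1 U=1 S=0
  [1] read 0x3E idx=25: raw=0x3F087 flags P=1 W=1 U=1 S=1
  → PA=0x3F4E0 (huge @L1)  (2 entries read)
#1 VA=0x43800A28 (r,kernel):
  [0] read 0x3C idx=1: raw=0x41007 flags P=1 W=1 U=1 S=0
  [1] read 0x41 idx=28: raw=0x44087 flags P=1 W=1 U=1 S=1
  → PA=0x44A28 (huge @L1)  (2 entries read)
#2 VA=0x3C00009F6 (r,kernel):
  [0] read 0x3C idx=15: raw=0x35002 flags P=0 W=1 U=0 S=0
  → PAGE_NOT_PRESENT  (1 entries read)
#3 VA=0x48260A68F (r,kernel):
  [0] read 0x3C idx=18: raw=0x47007 flags P=1 W=1 U=1 S=0
  [1] read 0x47 idx=19: raw=0x4B007 flags P=1 W=1 U=1 S=0
  [2] read 0x4B idx=10: raw=0x4E007 flags P=1 W=1 U=1 S=0
  → PA=0x4E68F  (3 entries read)
#4 VA=0x380000994 (r,kernel):
  [0] read 0x3C idx=14: raw=0x50087 flags P=1 W=1 U=1 S=1
  → PA=0x50994 (huge @L0)  (1 entries read)
#5 VA=0x1C0000E9F (r,kernel):
  [0] read 0x3C idx=7: raw=0x54087 flags P=1 W=1 U=1 S=1
  → PA=0x54E9F (huge @L0)  (1 entries read)

TLB: [["0x380000", "0x50"], ["0x1C0000", "0x54"]]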